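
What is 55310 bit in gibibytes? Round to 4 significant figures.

1 bit = 1.16415e-10 gibibytes.
So 55310 × 1.16415e-10 ≈ 6.439e-6 GiB.

6.439e-6 GiB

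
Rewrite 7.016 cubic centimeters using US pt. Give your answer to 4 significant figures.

1 cm³ = 0.00211338 US pints.
Thus 7.016 × 0.00211338 ≈ 0.01483 US pt.

0.01483 US pt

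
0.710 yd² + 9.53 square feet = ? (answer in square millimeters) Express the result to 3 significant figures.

0.710 yd² = 593650 mm² and 9.53 ft² = 885366 mm².
593650 + 885366 ≈ 1.48 × 10^6 mm².

1.48 × 10^6 mm²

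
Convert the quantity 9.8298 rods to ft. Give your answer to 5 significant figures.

162.19 ft

1 rod = 16.5000 ft.
So 9.8298 × 16.5000 ≈ 162.19 ft.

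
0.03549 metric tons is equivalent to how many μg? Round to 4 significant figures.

3.549 × 10^10 micrograms

1 t = 1.00000 × 10^12 μg.
So 0.03549 × 1.00000 × 10^12 ≈ 3.549 × 10^10 μg.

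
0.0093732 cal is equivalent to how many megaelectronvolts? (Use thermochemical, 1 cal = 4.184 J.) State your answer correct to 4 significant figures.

2.448 × 10^11 megaelectronvolts

1 calorie = 2.61145 × 10^13 megaelectronvolts.
0.0093732 × 2.61145 × 10^13 ≈ 2.448 × 10^11 MeV.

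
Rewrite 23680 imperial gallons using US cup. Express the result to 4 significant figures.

1 imperial gallon = 19.2152 US cups.
So 23680 × 19.2152 ≈ 455000 US cup.

455000 US cup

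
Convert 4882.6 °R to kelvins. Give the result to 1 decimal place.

2712.6 kelvins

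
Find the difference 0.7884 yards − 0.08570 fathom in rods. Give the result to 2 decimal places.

0.7884 yd = 0.143345 rod and 0.08570 fathom = 0.0311636 rod.
0.143345 − 0.0311636 ≈ 0.11 rod.

0.11 rod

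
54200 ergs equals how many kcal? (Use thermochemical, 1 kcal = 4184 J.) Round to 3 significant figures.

1 erg = 2.39006 × 10^-11 kcal.
Then 54200 × 2.39006 × 10^-11 ≈ 1.30 × 10^-6 kcal.

1.30 × 10^-6 kilocalories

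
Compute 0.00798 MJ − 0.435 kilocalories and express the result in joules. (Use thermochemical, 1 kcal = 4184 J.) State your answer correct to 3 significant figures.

0.00798 MJ = 7980.00 J and 0.435 kcal = 1820.04 J.
7980.00 − 1820.04 ≈ 6160 J.

6160 J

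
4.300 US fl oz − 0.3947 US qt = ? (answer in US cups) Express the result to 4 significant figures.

-1.041 US cup

4.300 US fl oz = 0.537500 US cup and 0.3947 US qt = 1.57880 US cup.
0.537500 − 1.57880 ≈ -1.041 US cup.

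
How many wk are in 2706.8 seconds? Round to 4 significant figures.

0.004476 weeks

1 s = 1.65344e-6 wk.
Thus 2706.8 × 1.65344e-6 ≈ 0.004476 wk.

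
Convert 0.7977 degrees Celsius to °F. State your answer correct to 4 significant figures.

33.44 degrees Fahrenheit

°C = (°F − 32) × 5/9.
Applying the formula gives 33.44 °F.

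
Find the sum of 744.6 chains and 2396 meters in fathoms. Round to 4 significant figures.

744.6 chain = 8190.60 fathom and 2396 m = 1310.15 fathom.
8190.60 + 1310.15 ≈ 9501 fathom.

9501 fathoms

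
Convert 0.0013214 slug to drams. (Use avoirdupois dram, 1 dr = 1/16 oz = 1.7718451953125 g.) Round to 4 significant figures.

10.88 dr

1 slug = 8236.56 dr.
Thus 0.0013214 × 8236.56 ≈ 10.88 dr.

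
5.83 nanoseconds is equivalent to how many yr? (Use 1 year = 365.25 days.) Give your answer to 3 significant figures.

1.85 × 10^-16 years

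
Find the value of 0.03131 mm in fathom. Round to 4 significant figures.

1.712e-5 fathom

1 mm = 0.000546807 fathom.
0.03131 × 0.000546807 ≈ 1.712e-5 fathom.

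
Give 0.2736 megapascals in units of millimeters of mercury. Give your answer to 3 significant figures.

2050 millimeters of mercury

1 megapascal = 7500.62 millimeters of mercury.
Thus 0.2736 × 7500.62 ≈ 2050 mmHg.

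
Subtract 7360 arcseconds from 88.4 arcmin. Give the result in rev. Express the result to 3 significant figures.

-0.00159 revolutions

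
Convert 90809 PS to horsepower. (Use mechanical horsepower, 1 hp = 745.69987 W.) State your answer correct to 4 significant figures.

89570 horsepower

1 metric horsepower = 0.986320 horsepower.
90809 × 0.986320 ≈ 89570 hp.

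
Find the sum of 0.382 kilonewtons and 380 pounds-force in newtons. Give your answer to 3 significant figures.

0.382 kN = 382.000 N and 380 lbf = 1690.32 N.
382.000 + 1690.32 ≈ 2070 N.

2070 N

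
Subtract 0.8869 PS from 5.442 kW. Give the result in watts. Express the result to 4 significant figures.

4790 watts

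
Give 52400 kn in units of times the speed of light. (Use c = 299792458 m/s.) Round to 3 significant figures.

1 kn = 1.71600e-9 times the speed of light.
Then 52400 × 1.71600e-9 ≈ 8.99e-5 c.

8.99e-5 times the speed of light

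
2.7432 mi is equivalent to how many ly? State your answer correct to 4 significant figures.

1 mi = 1.70108e-13 light-years.
So 2.7432 × 1.70108e-13 ≈ 4.666e-13 ly.

4.666e-13 ly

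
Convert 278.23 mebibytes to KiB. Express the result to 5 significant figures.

284910 KiB

1 MiB = 1024.00 KiB.
So 278.23 × 1024.00 ≈ 284910 KiB.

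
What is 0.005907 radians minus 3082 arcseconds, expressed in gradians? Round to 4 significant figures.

0.005907 rad = 0.376051 grad and 3082 arcsec = 0.951235 grad.
0.376051 − 0.951235 ≈ -0.5752 grad.

-0.5752 grad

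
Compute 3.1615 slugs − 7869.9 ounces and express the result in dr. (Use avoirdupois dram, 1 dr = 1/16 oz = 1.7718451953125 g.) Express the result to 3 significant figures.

3.1615 slug = 26039.9 dr and 7869.9 oz = 125918 dr.
26039.9 − 125918 ≈ -99900 dr.

-99900 dr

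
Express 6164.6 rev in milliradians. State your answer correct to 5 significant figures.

1 revolution = 6283.19 mrad.
So 6164.6 × 6283.19 ≈ 3.8733e+7 mrad.

3.8733e+7 mrad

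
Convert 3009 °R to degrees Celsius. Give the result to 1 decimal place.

1398.5 °C

°R = (°C + 273.15) × 9/5.
Applying the formula gives 1398.5 °C.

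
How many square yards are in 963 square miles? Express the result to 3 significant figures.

2.98 × 10^9 yd²

1 square mile = 3.09760 × 10^6 yd².
963 × 3.09760 × 10^6 ≈ 2.98 × 10^9 yd².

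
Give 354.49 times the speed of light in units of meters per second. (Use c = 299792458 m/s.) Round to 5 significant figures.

1 c = 2.99792e+8 m/s.
Then 354.49 × 2.99792e+8 ≈ 1.0627e+11 m/s.

1.0627e+11 m/s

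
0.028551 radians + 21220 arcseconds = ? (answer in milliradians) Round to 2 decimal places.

131.43 mrad

0.028551 rad = 28.5510 mrad and 21220 arcsec = 102.877 mrad.
28.5510 + 102.877 ≈ 131.43 mrad.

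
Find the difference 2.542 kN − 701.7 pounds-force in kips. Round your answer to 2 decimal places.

2.542 kN = 0.571464 kip and 701.7 lbf = 0.701700 kip.
0.571464 − 0.701700 ≈ -0.13 kip.

-0.13 kip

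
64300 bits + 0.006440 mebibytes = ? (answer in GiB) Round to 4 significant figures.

1.377 × 10^-5 GiB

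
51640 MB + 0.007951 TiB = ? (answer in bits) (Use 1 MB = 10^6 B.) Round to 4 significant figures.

4.831 × 10^11 bits

51640 MB = 4.13120 × 10^11 bit and 0.007951 TiB = 6.99377 × 10^10 bit.
4.13120 × 10^11 + 6.99377 × 10^10 ≈ 4.831 × 10^11 bit.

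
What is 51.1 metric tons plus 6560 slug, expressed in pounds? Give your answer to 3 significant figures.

324000 lb

51.1 t = 112656 lb and 6560 slug = 211062 lb.
112656 + 211062 ≈ 324000 lb.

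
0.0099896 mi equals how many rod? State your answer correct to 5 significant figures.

1 mi = 320.000 rods.
Thus 0.0099896 × 320.000 ≈ 3.1967 rod.

3.1967 rods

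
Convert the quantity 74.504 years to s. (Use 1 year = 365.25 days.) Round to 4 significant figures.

2.351 × 10^9 s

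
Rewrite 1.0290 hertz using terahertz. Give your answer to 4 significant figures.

1.029e-12 THz

1 Hz = 1.00000e-12 THz.
Then 1.0290 × 1.00000e-12 ≈ 1.029e-12 THz.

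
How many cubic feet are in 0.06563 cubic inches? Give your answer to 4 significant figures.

1 cubic inch = 0.000578704 cubic feet.
So 0.06563 × 0.000578704 ≈ 3.798 × 10^-5 ft³.

3.798 × 10^-5 cubic feet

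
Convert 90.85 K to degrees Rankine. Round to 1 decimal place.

°R = K × 9/5.
Applying the formula gives 163.5 °R.

163.5 degrees Rankine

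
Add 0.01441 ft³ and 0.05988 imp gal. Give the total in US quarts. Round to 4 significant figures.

0.01441 ft³ = 0.431177 US qt and 0.05988 imp gal = 0.287652 US qt.
0.431177 + 0.287652 ≈ 0.7188 US qt.

0.7188 US qt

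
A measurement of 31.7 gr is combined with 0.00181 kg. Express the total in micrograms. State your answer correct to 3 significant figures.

3.86e+6 micrograms

31.7 gr = 2.05413e+6 μg and 0.00181 kg = 1.81000e+6 μg.
2.05413e+6 + 1.81000e+6 ≈ 3.86e+6 μg.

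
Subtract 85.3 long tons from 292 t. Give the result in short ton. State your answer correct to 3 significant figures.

292 t = 321.875 short ton and 85.3 long ton = 95.5360 short ton.
321.875 − 95.5360 ≈ 226 short ton.

226 short ton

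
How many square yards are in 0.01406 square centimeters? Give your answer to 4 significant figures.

1 cm² = 0.000119599 square yards.
So 0.01406 × 0.000119599 ≈ 1.682 × 10^-6 yd².

1.682 × 10^-6 square yards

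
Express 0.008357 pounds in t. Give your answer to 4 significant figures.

3.791 × 10^-6 metric tons

1 pound = 0.000453592 t.
So 0.008357 × 0.000453592 ≈ 3.791 × 10^-6 t.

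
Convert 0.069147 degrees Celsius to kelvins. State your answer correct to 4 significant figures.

K = °C + 273.15.
Applying the formula gives 273.2 K.

273.2 K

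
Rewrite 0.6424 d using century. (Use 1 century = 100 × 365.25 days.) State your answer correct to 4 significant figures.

1 day = 2.73785 × 10^-5 centuries.
So 0.6424 × 2.73785 × 10^-5 ≈ 1.759 × 10^-5 century.

1.759 × 10^-5 centuries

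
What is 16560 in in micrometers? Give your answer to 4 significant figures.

4.206e+8 micrometers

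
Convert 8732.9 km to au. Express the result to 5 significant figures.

5.8376e-5 astronomical units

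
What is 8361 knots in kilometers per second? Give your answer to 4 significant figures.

1 kn = 0.000514444 km/s.
Thus 8361 × 0.000514444 ≈ 4.301 km/s.

4.301 km/s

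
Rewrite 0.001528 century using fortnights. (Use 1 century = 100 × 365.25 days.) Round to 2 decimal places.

3.99 fortnights

1 century = 2608.93 fortnights.
So 0.001528 × 2608.93 ≈ 3.99 fortnight.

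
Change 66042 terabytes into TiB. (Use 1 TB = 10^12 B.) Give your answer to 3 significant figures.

1 TB = 0.909495 TiB.
Thus 66042 × 0.909495 ≈ 60100 TiB.

60100 TiB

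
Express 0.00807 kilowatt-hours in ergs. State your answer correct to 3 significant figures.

1 kWh = 3.60000 × 10^13 ergs.
So 0.00807 × 3.60000 × 10^13 ≈ 2.91 × 10^11 erg.

2.91 × 10^11 ergs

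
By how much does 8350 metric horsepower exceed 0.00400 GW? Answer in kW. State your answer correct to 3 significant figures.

2140 kilowatts

8350 PS = 6141.41 kW and 0.00400 GW = 4000.00 kW.
6141.41 − 4000.00 ≈ 2140 kW.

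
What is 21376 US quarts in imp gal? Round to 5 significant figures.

4449.8 imp gal

1 US qt = 0.208169 imperial gallons.
So 21376 × 0.208169 ≈ 4449.8 imp gal.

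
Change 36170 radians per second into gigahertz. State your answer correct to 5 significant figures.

5.7566e-6 gigahertz

1 rad/s = 1.59155e-10 GHz.
Then 36170 × 1.59155e-10 ≈ 5.7566e-6 GHz.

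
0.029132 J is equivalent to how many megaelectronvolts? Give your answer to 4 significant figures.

1.818e+11 megaelectronvolts

1 joule = 6.24151e+12 MeV.
0.029132 × 6.24151e+12 ≈ 1.818e+11 MeV.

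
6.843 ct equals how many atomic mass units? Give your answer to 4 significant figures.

8.242 × 10^23 u

1 carat = 1.20443 × 10^23 atomic mass units.
Thus 6.843 × 1.20443 × 10^23 ≈ 8.242 × 10^23 u.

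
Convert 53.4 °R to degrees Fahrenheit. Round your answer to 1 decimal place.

-406.3 °F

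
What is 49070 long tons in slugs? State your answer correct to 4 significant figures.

3.416e+6 slug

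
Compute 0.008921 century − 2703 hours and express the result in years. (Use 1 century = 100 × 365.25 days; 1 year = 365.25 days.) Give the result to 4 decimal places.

0.5837 yr

0.008921 century = 0.8921000 yr and 2703 h = 0.3083504 yr.
0.8921000 − 0.3083504 ≈ 0.5837 yr.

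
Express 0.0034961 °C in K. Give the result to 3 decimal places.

273.153 K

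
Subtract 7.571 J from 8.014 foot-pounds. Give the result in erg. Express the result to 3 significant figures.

8.014 ft·lbf = 1.08655 × 10^8 erg and 7.571 J = 7.57100 × 10^7 erg.
1.08655 × 10^8 − 7.57100 × 10^7 ≈ 3.29 × 10^7 erg.

3.29 × 10^7 ergs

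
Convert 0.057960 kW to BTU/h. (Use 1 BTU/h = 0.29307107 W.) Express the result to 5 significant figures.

1 kW = 3412.14 BTU/h.
Then 0.057960 × 3412.14 ≈ 197.77 BTU/h.

197.77 BTU/h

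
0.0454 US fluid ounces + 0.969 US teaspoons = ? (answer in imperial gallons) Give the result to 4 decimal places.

0.0013 imp gal

0.0454 US fl oz = 0.000295339 imp gal and 0.969 US tsp = 0.00105060 imp gal.
0.000295339 + 0.00105060 ≈ 0.0013 imp gal.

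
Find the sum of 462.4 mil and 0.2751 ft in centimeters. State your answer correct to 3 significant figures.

9.56 centimeters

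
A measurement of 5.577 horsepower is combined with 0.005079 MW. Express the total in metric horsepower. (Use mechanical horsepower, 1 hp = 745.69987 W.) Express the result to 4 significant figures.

5.577 hp = 5.65435 PS and 0.005079 MW = 6.90552 PS.
5.65435 + 6.90552 ≈ 12.56 PS.

12.56 PS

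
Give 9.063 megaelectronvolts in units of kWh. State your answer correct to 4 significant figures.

1 megaelectronvolt = 4.45049 × 10^-20 kilowatt-hours.
Thus 9.063 × 4.45049 × 10^-20 ≈ 4.033 × 10^-19 kWh.

4.033 × 10^-19 kilowatt-hours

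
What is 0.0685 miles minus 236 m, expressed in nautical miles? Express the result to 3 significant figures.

0.0685 mi = 0.0595249 nmi and 236 m = 0.127430 nmi.
0.0595249 − 0.127430 ≈ -0.0679 nmi.

-0.0679 nmi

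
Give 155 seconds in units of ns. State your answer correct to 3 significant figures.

1.55 × 10^11 nanoseconds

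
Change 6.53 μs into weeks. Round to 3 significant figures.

1.08 × 10^-11 wk

1 μs = 1.65344 × 10^-12 wk.
So 6.53 × 1.65344 × 10^-12 ≈ 1.08 × 10^-11 wk.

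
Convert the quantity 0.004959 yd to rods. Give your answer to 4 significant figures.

0.0009016 rods

1 yard = 0.181818 rod.
0.004959 × 0.181818 ≈ 0.0009016 rod.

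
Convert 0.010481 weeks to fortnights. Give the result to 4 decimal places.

0.0052 fortnights

1 week = 0.500000 fortnights.
0.010481 × 0.500000 ≈ 0.0052 fortnight.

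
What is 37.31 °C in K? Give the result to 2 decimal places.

310.46 K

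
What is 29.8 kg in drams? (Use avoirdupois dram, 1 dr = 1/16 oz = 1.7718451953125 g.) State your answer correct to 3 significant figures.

16800 dr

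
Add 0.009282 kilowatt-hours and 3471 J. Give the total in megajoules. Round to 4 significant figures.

0.009282 kWh = 0.0334152 MJ and 3471 J = 0.00347100 MJ.
0.0334152 + 0.00347100 ≈ 0.03689 MJ.

0.03689 megajoules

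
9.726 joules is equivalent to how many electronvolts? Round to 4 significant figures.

6.070 × 10^19 electronvolts

1 J = 6.24151 × 10^18 eV.
9.726 × 6.24151 × 10^18 ≈ 6.070 × 10^19 eV.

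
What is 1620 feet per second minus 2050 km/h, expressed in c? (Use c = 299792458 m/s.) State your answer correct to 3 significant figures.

-2.52e-7 c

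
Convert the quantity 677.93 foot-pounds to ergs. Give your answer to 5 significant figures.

9.1915 × 10^9 ergs

1 foot-pound = 1.35582 × 10^7 erg.
677.93 × 1.35582 × 10^7 ≈ 9.1915 × 10^9 erg.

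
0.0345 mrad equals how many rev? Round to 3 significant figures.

1 milliradian = 0.000159155 rev.
So 0.0345 × 0.000159155 ≈ 5.49e-6 rev.

5.49e-6 rev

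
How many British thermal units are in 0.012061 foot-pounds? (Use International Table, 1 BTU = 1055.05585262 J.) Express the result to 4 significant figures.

1 ft·lbf = 0.00128507 BTU.
0.012061 × 0.00128507 ≈ 1.550e-5 BTU.

1.550e-5 BTU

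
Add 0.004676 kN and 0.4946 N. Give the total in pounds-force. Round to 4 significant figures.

0.004676 kN = 1.05121 lbf and 0.4946 N = 0.111191 lbf.
1.05121 + 0.111191 ≈ 1.162 lbf.

1.162 lbf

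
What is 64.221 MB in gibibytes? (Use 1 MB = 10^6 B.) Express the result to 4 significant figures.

1 megabyte = 0.000931323 GiB.
So 64.221 × 0.000931323 ≈ 0.05981 GiB.

0.05981 GiB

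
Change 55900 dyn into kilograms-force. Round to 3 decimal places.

0.057 kilograms-force

1 dyne = 1.01972e-6 kgf.
Then 55900 × 1.01972e-6 ≈ 0.057 kgf.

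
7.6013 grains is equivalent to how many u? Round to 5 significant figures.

2.9662e+23 u

1 grain = 3.90228e+22 atomic mass units.
Thus 7.6013 × 3.90228e+22 ≈ 2.9662e+23 u.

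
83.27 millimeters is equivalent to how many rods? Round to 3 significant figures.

0.0166 rod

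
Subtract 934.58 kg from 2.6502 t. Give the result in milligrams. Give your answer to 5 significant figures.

1.7156 × 10^9 mg

2.6502 t = 2.65020 × 10^9 mg and 934.58 kg = 9.34580 × 10^8 mg.
2.65020 × 10^9 − 9.34580 × 10^8 ≈ 1.7156 × 10^9 mg.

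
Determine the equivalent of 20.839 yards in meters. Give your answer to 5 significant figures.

1 yd = 0.914400 m.
20.839 × 0.914400 ≈ 19.055 m.

19.055 m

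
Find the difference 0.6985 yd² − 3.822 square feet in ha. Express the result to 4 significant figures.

0.6985 yd² = 5.84035 × 10^-5 ha and 3.822 ft² = 3.55075 × 10^-5 ha.
5.84035 × 10^-5 − 3.55075 × 10^-5 ≈ 2.290 × 10^-5 ha.

2.290 × 10^-5 hectares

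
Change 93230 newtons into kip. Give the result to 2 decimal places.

20.96 kips

1 newton = 0.000224809 kips.
Thus 93230 × 0.000224809 ≈ 20.96 kip.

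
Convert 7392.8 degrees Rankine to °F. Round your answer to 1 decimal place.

6933.1 °F

°R = °F + 459.67.
Applying the formula gives 6933.1 °F.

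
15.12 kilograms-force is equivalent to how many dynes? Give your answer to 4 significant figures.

1 kgf = 980665 dyn.
Thus 15.12 × 980665 ≈ 1.483 × 10^7 dyn.

1.483 × 10^7 dyn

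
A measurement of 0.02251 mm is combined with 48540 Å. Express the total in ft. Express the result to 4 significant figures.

0.02251 mm = 7.38517 × 10^-5 ft and 48540 Å = 1.59252 × 10^-5 ft.
7.38517 × 10^-5 + 1.59252 × 10^-5 ≈ 8.978 × 10^-5 ft.

8.978 × 10^-5 ft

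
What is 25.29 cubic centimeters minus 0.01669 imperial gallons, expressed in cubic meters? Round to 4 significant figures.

-5.058e-5 m³

25.29 cm³ = 2.52900e-5 m³ and 0.01669 imp gal = 7.58742e-5 m³.
2.52900e-5 − 7.58742e-5 ≈ -5.058e-5 m³.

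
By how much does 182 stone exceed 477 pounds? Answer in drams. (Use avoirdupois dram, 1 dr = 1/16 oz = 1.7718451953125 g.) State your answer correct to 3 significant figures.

182 st = 652288 dr and 477 lb = 122112 dr.
652288 − 122112 ≈ 530000 dr.

530000 dr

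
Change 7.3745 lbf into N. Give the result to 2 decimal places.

32.80 N

1 pound-force = 4.44822 N.
So 7.3745 × 4.44822 ≈ 32.80 N.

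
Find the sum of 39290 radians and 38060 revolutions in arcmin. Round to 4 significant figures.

39290 rad = 1.35069 × 10^8 arcmin and 38060 rev = 8.22096 × 10^8 arcmin.
1.35069 × 10^8 + 8.22096 × 10^8 ≈ 9.572 × 10^8 arcmin.

9.572 × 10^8 arcminutes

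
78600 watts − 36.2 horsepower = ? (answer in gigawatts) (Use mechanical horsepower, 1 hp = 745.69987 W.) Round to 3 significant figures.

5.16e-5 GW

78600 W = 7.86000e-5 GW and 36.2 hp = 2.69943e-5 GW.
7.86000e-5 − 2.69943e-5 ≈ 5.16e-5 GW.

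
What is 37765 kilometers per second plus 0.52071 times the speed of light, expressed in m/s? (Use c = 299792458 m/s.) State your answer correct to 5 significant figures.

37765 km/s = 3.77650e+7 m/s and 0.52071 c = 1.56105e+8 m/s.
3.77650e+7 + 1.56105e+8 ≈ 1.9387e+8 m/s.

1.9387e+8 meters per second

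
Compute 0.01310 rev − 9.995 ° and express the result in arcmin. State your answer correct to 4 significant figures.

0.01310 rev = 282.960 arcmin and 9.995 ° = 599.700 arcmin.
282.960 − 599.700 ≈ -316.7 arcmin.

-316.7 arcmin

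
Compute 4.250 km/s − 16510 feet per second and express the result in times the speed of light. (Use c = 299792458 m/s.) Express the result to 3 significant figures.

-2.61e-6 c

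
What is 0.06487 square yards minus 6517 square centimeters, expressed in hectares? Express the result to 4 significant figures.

0.06487 yd² = 5.42396 × 10^-6 ha and 6517 cm² = 6.51700 × 10^-5 ha.
5.42396 × 10^-6 − 6.51700 × 10^-5 ≈ -5.975 × 10^-5 ha.

-5.975 × 10^-5 ha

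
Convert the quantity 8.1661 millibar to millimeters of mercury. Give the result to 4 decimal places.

1 mbar = 0.750062 mmHg.
So 8.1661 × 0.750062 ≈ 6.1251 mmHg.

6.1251 mmHg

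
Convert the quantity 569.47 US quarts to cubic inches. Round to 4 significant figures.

32890 in³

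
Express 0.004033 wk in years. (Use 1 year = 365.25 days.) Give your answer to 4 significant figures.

7.729 × 10^-5 yr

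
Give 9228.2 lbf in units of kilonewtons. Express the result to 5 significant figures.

41.049 kN

1 pound-force = 0.00444822 kilonewtons.
9228.2 × 0.00444822 ≈ 41.049 kN.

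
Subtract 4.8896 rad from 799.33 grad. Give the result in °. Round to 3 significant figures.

799.33 grad = 719.397 ° and 4.8896 rad = 280.153 °.
719.397 − 280.153 ≈ 439 °.

439 °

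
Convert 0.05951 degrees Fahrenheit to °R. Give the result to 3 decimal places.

°R = °F + 459.67.
Applying the formula gives 459.730 °R.

459.730 °R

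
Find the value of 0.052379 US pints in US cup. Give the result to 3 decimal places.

0.105 US cup

1 US pt = 2.00000 US cup.
Then 0.052379 × 2.00000 ≈ 0.105 US cup.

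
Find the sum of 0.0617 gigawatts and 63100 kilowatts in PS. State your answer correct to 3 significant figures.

0.0617 GW = 83888.7 PS and 63100 kW = 85792.1 PS.
83888.7 + 85792.1 ≈ 170000 PS.

170000 metric horsepower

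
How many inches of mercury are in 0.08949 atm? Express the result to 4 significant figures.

1 atmosphere = 29.9213 inches of mercury.
Then 0.08949 × 29.9213 ≈ 2.678 inHg.

2.678 inHg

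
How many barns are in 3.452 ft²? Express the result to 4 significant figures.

3.207 × 10^27 barns

1 square foot = 9.29030 × 10^26 barn.
3.452 × 9.29030 × 10^26 ≈ 3.207 × 10^27 barn.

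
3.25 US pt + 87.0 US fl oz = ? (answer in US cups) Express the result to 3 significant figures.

17.4 US cup

3.25 US pt = 6.50000 US cup and 87.0 US fl oz = 10.8750 US cup.
6.50000 + 10.8750 ≈ 17.4 US cup.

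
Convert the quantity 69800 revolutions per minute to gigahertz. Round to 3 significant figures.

1.16e-6 GHz

1 revolution per minute = 1.66667e-11 gigahertz.
Then 69800 × 1.66667e-11 ≈ 1.16e-6 GHz.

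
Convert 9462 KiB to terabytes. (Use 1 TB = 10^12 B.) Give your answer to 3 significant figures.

9.69 × 10^-6 TB

1 kibibyte = 1.02400 × 10^-9 TB.
9462 × 1.02400 × 10^-9 ≈ 9.69 × 10^-6 TB.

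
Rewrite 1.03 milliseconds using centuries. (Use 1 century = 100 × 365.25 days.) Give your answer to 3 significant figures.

3.26 × 10^-13 century

1 ms = 3.16881 × 10^-13 century.
Thus 1.03 × 3.16881 × 10^-13 ≈ 3.26 × 10^-13 century.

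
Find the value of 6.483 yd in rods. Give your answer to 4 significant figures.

1 yd = 0.181818 rod.
Then 6.483 × 0.181818 ≈ 1.179 rod.

1.179 rods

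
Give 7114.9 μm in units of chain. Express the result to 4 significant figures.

0.0003537 chains

1 μm = 4.97097e-8 chains.
7114.9 × 4.97097e-8 ≈ 0.0003537 chain.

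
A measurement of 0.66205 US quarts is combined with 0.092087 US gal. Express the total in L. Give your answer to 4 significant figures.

0.9751 L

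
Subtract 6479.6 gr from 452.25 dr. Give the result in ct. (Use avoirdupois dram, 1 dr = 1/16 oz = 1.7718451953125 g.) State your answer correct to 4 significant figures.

452.25 dr = 4006.58 ct and 6479.6 gr = 2099.36 ct.
4006.58 − 2099.36 ≈ 1907 ct.

1907 ct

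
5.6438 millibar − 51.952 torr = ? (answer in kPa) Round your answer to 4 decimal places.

-6.3620 kPa

5.6438 mbar = 0.564380 kPa and 51.952 torr = 6.92636 kPa.
0.564380 − 6.92636 ≈ -6.3620 kPa.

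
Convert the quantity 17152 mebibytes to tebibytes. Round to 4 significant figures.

1 mebibyte = 9.53674e-7 TiB.
17152 × 9.53674e-7 ≈ 0.01636 TiB.

0.01636 tebibytes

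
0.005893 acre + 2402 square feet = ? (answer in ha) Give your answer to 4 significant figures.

0.005893 acre = 0.00238481 ha and 2402 ft² = 0.0223153 ha.
0.00238481 + 0.0223153 ≈ 0.02470 ha.

0.02470 ha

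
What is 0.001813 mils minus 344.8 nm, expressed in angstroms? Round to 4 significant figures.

0.001813 mil = 460.502 Å and 344.8 nm = 3448.00 Å.
460.502 − 3448.00 ≈ -2987 Å.

-2987 Å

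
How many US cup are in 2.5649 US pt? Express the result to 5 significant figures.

5.1298 US cups

1 US pt = 2.00000 US cup.
Thus 2.5649 × 2.00000 ≈ 5.1298 US cup.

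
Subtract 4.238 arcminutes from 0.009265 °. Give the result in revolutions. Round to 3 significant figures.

-0.000170 revolutions

0.009265 ° = 2.57361e-5 rev and 4.238 arcmin = 0.000196204 rev.
2.57361e-5 − 0.000196204 ≈ -0.000170 rev.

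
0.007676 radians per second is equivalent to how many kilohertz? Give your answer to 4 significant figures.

1.222e-6 kHz

1 radian per second = 0.000159155 kilohertz.
0.007676 × 0.000159155 ≈ 1.222e-6 kHz.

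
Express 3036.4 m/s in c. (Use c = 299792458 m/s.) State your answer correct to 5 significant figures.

1.0128e-5 c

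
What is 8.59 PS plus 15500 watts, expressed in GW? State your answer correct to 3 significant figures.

8.59 PS = 6.31793 × 10^-6 GW and 15500 W = 1.55000 × 10^-5 GW.
6.31793 × 10^-6 + 1.55000 × 10^-5 ≈ 2.18 × 10^-5 GW.

2.18 × 10^-5 gigawatts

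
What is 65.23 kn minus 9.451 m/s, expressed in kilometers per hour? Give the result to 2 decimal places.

65.23 kn = 120.806 km/h and 9.451 m/s = 34.0236 km/h.
120.806 − 34.0236 ≈ 86.78 km/h.

86.78 km/h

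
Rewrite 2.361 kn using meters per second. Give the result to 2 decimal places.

1 knot = 0.514444 m/s.
2.361 × 0.514444 ≈ 1.21 m/s.

1.21 m/s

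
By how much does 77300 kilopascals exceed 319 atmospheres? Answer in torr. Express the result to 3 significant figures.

337000 torr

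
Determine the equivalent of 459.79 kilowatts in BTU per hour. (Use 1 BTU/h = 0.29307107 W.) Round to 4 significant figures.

1.569e+6 BTU per hour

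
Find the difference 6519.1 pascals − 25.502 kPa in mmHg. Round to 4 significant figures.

6519.1 Pa = 48.8973 mmHg and 25.502 kPa = 191.281 mmHg.
48.8973 − 191.281 ≈ -142.4 mmHg.

-142.4 mmHg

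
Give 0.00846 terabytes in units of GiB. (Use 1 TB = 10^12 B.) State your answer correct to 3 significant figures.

7.88 GiB

1 terabyte = 931.323 gibibytes.
So 0.00846 × 931.323 ≈ 7.88 GiB.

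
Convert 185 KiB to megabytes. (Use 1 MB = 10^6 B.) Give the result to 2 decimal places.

0.19 megabytes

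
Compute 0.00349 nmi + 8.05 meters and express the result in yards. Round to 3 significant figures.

15.9 yd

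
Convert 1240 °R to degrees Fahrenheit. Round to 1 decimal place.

780.3 °F

°R = °F + 459.67.
Applying the formula gives 780.3 °F.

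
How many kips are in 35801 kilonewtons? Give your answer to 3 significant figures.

8050 kip

1 kilonewton = 0.224809 kip.
So 35801 × 0.224809 ≈ 8050 kip.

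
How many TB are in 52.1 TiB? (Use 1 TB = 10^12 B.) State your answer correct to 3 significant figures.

1 tebibyte = 1.09951 TB.
Then 52.1 × 1.09951 ≈ 57.3 TB.

57.3 TB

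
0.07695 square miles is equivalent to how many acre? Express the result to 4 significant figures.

49.25 acre

1 mi² = 640.000 acres.
0.07695 × 640.000 ≈ 49.25 acre.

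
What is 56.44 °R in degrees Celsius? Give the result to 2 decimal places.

°R = (°C + 273.15) × 9/5.
Applying the formula gives -241.79 °C.

-241.79 °C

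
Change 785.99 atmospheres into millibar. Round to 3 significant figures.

796000 millibar

1 atm = 1013.25 mbar.
Then 785.99 × 1013.25 ≈ 796000 mbar.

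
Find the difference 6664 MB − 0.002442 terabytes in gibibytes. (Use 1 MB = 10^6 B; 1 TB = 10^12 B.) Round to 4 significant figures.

3.932 GiB

6664 MB = 6.20633 GiB and 0.002442 TB = 2.27429 GiB.
6.20633 − 2.27429 ≈ 3.932 GiB.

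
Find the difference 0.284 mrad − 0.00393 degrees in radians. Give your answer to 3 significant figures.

0.284 mrad = 0.000284000 rad and 0.00393 ° = 6.85914 × 10^-5 rad.
0.000284000 − 6.85914 × 10^-5 ≈ 0.000215 rad.

0.000215 radians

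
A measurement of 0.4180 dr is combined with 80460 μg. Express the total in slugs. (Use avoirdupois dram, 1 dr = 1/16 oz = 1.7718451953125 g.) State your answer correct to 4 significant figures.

0.4180 dr = 5.07494e-5 slug and 80460 μg = 5.51326e-6 slug.
5.07494e-5 + 5.51326e-6 ≈ 5.626e-5 slug.

5.626e-5 slugs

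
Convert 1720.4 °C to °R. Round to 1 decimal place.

3588.4 degrees Rankine

°R = (°C + 273.15) × 9/5.
Applying the formula gives 3588.4 °R.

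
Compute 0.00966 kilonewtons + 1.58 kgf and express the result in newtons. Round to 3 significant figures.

25.2 newtons

0.00966 kN = 9.66000 N and 1.58 kgf = 15.4945 N.
9.66000 + 15.4945 ≈ 25.2 N.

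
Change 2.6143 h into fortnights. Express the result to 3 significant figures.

0.00778 fortnight

1 h = 0.00297619 fortnight.
Then 2.6143 × 0.00297619 ≈ 0.00778 fortnight.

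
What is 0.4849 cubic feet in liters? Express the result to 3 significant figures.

1 ft³ = 28.3168 liters.
Then 0.4849 × 28.3168 ≈ 13.7 L.

13.7 L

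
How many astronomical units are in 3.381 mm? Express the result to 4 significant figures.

2.260 × 10^-14 astronomical units

1 millimeter = 6.68459 × 10^-15 au.
Then 3.381 × 6.68459 × 10^-15 ≈ 2.260 × 10^-14 au.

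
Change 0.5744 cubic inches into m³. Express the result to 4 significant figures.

9.413 × 10^-6 cubic meters

1 cubic inch = 1.63871 × 10^-5 m³.
So 0.5744 × 1.63871 × 10^-5 ≈ 9.413 × 10^-6 m³.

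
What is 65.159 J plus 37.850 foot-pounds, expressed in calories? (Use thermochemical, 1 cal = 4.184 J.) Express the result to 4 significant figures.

65.159 J = 15.5734 cal and 37.850 ft·lbf = 12.2652 cal.
15.5734 + 12.2652 ≈ 27.84 cal.

27.84 cal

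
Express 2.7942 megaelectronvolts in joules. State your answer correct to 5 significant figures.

1 megaelectronvolt = 1.60218e-13 J.
2.7942 × 1.60218e-13 ≈ 4.4768e-13 J.

4.4768e-13 J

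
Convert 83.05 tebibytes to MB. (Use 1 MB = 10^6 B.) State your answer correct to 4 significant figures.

9.131e+7 MB

1 TiB = 1.09951e+6 megabytes.
So 83.05 × 1.09951e+6 ≈ 9.131e+7 MB.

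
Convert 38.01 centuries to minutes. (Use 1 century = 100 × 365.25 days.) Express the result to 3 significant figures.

2.00e+9 min

1 century = 5.25960e+7 min.
Then 38.01 × 5.25960e+7 ≈ 2.00e+9 min.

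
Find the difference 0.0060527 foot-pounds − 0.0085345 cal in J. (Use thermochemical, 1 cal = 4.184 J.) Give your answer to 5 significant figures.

0.0060527 ft·lbf = 0.00820636 J and 0.0085345 cal = 0.0357083 J.
0.00820636 − 0.0357083 ≈ -0.027502 J.

-0.027502 J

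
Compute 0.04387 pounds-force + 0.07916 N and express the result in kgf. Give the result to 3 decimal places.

0.028 kgf

0.04387 lbf = 0.0198991 kgf and 0.07916 N = 0.00807207 kgf.
0.0198991 + 0.00807207 ≈ 0.028 kgf.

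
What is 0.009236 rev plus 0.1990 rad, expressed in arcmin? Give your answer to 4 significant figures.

0.009236 rev = 199.498 arcmin and 0.1990 rad = 684.112 arcmin.
199.498 + 684.112 ≈ 883.6 arcmin.

883.6 arcmin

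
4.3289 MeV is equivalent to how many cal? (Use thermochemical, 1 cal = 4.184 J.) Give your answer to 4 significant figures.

1.658 × 10^-13 cal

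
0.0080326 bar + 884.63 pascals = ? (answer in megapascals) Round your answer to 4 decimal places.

0.0017 MPa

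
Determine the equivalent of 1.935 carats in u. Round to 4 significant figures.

2.331e+23 u

1 ct = 1.20443e+23 atomic mass units.
Then 1.935 × 1.20443e+23 ≈ 2.331e+23 u.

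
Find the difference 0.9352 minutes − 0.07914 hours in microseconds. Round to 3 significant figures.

0.9352 min = 5.61120 × 10^7 μs and 0.07914 h = 2.84904 × 10^8 μs.
5.61120 × 10^7 − 2.84904 × 10^8 ≈ -2.29 × 10^8 μs.

-2.29 × 10^8 μs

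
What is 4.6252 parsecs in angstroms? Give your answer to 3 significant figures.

1 parsec = 3.08568e+26 angstroms.
Thus 4.6252 × 3.08568e+26 ≈ 1.43e+27 Å.

1.43e+27 Å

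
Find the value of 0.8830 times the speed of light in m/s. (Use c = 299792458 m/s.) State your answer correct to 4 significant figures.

2.647 × 10^8 meters per second

1 speed of light = 2.99792 × 10^8 meters per second.
So 0.8830 × 2.99792 × 10^8 ≈ 2.647 × 10^8 m/s.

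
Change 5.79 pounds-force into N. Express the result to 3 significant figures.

25.8 N

1 pound-force = 4.44822 N.
Thus 5.79 × 4.44822 ≈ 25.8 N.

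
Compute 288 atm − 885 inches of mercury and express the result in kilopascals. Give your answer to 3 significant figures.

26200 kPa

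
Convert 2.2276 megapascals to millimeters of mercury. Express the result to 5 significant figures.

16708 millimeters of mercury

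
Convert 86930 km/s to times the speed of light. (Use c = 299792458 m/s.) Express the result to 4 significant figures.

0.2900 times the speed of light

1 km/s = 3.33564 × 10^-6 c.
86930 × 3.33564 × 10^-6 ≈ 0.2900 c.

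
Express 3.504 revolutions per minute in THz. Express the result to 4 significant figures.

5.840 × 10^-14 terahertz

1 rpm = 1.66667 × 10^-14 THz.
Thus 3.504 × 1.66667 × 10^-14 ≈ 5.840 × 10^-14 THz.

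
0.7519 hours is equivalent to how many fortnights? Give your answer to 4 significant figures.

0.002238 fortnight

1 hour = 0.00297619 fortnights.
Then 0.7519 × 0.00297619 ≈ 0.002238 fortnight.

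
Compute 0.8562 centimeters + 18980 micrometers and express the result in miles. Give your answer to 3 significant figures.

1.71 × 10^-5 mi

0.8562 cm = 5.32018 × 10^-6 mi and 18980 μm = 1.17936 × 10^-5 mi.
5.32018 × 10^-6 + 1.17936 × 10^-5 ≈ 1.71 × 10^-5 mi.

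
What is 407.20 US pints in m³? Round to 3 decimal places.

0.193 m³

1 US pt = 0.000473176 m³.
So 407.20 × 0.000473176 ≈ 0.193 m³.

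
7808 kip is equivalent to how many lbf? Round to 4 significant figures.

7.808e+6 lbf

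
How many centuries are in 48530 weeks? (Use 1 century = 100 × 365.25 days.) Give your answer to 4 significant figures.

1 wk = 0.000191650 century.
48530 × 0.000191650 ≈ 9.301 century.

9.301 century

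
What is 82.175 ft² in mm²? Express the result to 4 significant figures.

7.634 × 10^6 mm²

1 ft² = 92903.0 mm².
So 82.175 × 92903.0 ≈ 7.634 × 10^6 mm².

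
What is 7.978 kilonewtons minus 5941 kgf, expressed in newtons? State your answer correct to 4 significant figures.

7.978 kN = 7978.00 N and 5941 kgf = 58261.3 N.
7978.00 − 58261.3 ≈ -50280 N.

-50280 N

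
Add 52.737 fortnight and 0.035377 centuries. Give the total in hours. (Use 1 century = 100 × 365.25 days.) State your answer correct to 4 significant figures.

48730 h

52.737 fortnight = 17719.6 h and 0.035377 century = 31011.5 h.
17719.6 + 31011.5 ≈ 48730 h.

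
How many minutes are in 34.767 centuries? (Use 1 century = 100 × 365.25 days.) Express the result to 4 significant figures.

1 century = 5.25960 × 10^7 min.
34.767 × 5.25960 × 10^7 ≈ 1.829 × 10^9 min.

1.829 × 10^9 min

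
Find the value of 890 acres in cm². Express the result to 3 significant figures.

3.60 × 10^10 square centimeters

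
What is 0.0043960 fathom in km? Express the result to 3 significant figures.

8.04 × 10^-6 km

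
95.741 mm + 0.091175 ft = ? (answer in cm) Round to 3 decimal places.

95.741 mm = 9.57410 cm and 0.091175 ft = 2.77901 cm.
9.57410 + 2.77901 ≈ 12.353 cm.

12.353 cm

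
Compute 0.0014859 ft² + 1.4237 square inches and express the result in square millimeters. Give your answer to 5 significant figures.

0.0014859 ft² = 138.045 mm² and 1.4237 in² = 918.514 mm².
138.045 + 918.514 ≈ 1056.6 mm².

1056.6 square millimeters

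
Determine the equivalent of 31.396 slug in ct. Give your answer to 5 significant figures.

1 slug = 72969.5 carats.
Thus 31.396 × 72969.5 ≈ 2.2910e+6 ct.

2.2910e+6 carats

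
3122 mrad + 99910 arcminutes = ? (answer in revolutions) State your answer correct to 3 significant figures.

3122 mrad = 0.496882 rev and 99910 arcmin = 4.62546 rev.
0.496882 + 4.62546 ≈ 5.12 rev.

5.12 revolutions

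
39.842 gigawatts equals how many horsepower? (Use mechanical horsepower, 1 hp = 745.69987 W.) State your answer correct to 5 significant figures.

5.3429e+7 hp

1 gigawatt = 1.34102e+6 horsepower.
Thus 39.842 × 1.34102e+6 ≈ 5.3429e+7 hp.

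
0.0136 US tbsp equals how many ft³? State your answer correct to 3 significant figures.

1 US tablespoon = 0.000522190 cubic feet.
So 0.0136 × 0.000522190 ≈ 7.10 × 10^-6 ft³.

7.10 × 10^-6 cubic feet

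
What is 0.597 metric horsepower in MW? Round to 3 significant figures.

0.000439 megawatts

1 PS = 0.000735499 megawatts.
Then 0.597 × 0.000735499 ≈ 0.000439 MW.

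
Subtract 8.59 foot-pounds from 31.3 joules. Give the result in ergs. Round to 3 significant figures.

31.3 J = 3.13000e+8 erg and 8.59 ft·lbf = 1.16465e+8 erg.
3.13000e+8 − 1.16465e+8 ≈ 1.97e+8 erg.

1.97e+8 ergs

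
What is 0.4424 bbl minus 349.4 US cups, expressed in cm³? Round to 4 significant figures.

-12330 cubic centimeters

0.4424 bbl = 70336.0 cm³ and 349.4 US cup = 82663.9 cm³.
70336.0 − 82663.9 ≈ -12330 cm³.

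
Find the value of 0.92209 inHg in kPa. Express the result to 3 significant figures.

1 inch of mercury = 3.38639 kPa.
0.92209 × 3.38639 ≈ 3.12 kPa.

3.12 kilopascals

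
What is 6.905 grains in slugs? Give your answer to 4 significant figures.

3.066e-5 slug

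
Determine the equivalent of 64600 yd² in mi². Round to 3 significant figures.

1 yd² = 3.22831 × 10^-7 mi².
64600 × 3.22831 × 10^-7 ≈ 0.0209 mi².

0.0209 square miles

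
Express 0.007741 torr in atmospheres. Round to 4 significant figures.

1.019e-5 atmospheres

1 torr = 0.00131579 atm.
0.007741 × 0.00131579 ≈ 1.019e-5 atm.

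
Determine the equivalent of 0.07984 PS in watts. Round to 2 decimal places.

58.72 W

1 PS = 735.499 W.
0.07984 × 735.499 ≈ 58.72 W.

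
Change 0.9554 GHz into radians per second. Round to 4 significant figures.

6.003 × 10^9 rad/s

1 GHz = 6.28319 × 10^9 rad/s.
Then 0.9554 × 6.28319 × 10^9 ≈ 6.003 × 10^9 rad/s.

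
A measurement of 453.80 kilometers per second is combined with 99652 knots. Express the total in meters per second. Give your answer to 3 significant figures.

505000 meters per second

453.80 km/s = 453800 m/s and 99652 kn = 51265.4 m/s.
453800 + 51265.4 ≈ 505000 m/s.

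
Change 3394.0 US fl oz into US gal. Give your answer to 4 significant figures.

26.52 US gal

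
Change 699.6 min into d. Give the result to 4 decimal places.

1 min = 0.000694444 days.
So 699.6 × 0.000694444 ≈ 0.4858 d.

0.4858 days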